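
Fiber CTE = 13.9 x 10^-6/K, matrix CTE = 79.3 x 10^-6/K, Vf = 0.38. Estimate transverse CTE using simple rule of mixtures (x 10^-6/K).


alpha_2 = alpha_f*Vf + alpha_m*(1-Vf) = 13.9*0.38 + 79.3*0.62 = 54.4 x 10^-6/K

54.4 x 10^-6/K


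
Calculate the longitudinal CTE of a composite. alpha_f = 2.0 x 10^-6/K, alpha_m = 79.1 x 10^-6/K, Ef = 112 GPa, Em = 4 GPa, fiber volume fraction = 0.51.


E1 = Ef*Vf + Em*(1-Vf) = 59.08
alpha_1 = (alpha_f*Ef*Vf + alpha_m*Em*(1-Vf))/E1 = 4.56 x 10^-6/K

4.56 x 10^-6/K


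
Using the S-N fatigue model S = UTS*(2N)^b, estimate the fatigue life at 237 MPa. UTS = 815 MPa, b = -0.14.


N = 0.5 * (S/UTS)^(1/b) = 0.5 * (237/815)^(1/-0.14) = 3392.0695 cycles

3392.0695 cycles


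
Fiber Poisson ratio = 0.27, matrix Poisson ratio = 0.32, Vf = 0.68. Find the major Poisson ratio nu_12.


nu_12 = nu_f*Vf + nu_m*(1-Vf) = 0.27*0.68 + 0.32*0.32 = 0.286

0.286


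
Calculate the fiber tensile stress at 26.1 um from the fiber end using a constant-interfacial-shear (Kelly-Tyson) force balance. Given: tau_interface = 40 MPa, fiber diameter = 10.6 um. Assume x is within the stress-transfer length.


Force balance: sigma_f * (pi*d^2/4) = tau * (pi*d) * x  ->  sigma_f = 4 * tau * x / d
sigma_f = 4 * 40 * 26.1 / 10.6 = 394.0 MPa

394.0 MPa


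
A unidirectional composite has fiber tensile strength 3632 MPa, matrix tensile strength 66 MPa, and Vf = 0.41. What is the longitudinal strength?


sigma_1 = sigma_f*Vf + sigma_m*(1-Vf) = 3632*0.41 + 66*0.59 = 1528.1 MPa

1528.1 MPa


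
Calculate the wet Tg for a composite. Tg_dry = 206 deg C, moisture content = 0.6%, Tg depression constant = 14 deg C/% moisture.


Tg_wet = Tg_dry - k*moisture = 206 - 14*0.6 = 197.6 deg C

197.6 deg C


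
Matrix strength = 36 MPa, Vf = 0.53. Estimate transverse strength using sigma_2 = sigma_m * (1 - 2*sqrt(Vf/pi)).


factor = 1 - 2*sqrt(0.53/pi) = 0.1785
sigma_2 = 36 * 0.1785 = 6.43 MPa

6.43 MPa


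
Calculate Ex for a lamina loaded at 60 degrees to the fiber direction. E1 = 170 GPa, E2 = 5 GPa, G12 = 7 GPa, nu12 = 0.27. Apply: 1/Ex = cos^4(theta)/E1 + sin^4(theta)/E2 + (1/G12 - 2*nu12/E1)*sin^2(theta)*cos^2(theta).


cos^4(60) = 0.0625, sin^4(60) = 0.5625, sin^2(60)*cos^2(60) = 0.1875
1/G12 - 2*nu12/E1 = 1/7 - 2*0.27/170 = 0.139681 GPa^-1
1/Ex = 0.0625/170 + 0.5625/5 + 0.139681*0.1875 = 0.1390578 GPa^-1
Ex = 7.19 GPa

7.19 GPa


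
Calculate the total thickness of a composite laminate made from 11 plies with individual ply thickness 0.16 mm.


h = n * t_ply = 11 * 0.16 = 1.76 mm

1.76 mm


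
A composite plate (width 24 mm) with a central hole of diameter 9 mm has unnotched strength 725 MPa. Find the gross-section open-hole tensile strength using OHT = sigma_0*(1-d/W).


OHT = sigma_0*(1-d/W) = 725*(1-9/24) = 453.1 MPa

453.1 MPa


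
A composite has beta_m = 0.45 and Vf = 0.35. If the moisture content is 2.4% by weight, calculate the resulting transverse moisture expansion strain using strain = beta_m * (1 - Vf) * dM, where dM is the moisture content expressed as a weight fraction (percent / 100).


dM = 2.4/100 = 0.024
strain = beta_m * (1-Vf) * dM = 0.45 * 0.65 * 0.024 = 0.00702

0.00702


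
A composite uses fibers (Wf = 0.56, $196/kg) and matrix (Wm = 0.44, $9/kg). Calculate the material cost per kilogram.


Cost = cost_f*Wf + cost_m*Wm = 196*0.56 + 9*0.44 = $113.72/kg

$113.72/kg


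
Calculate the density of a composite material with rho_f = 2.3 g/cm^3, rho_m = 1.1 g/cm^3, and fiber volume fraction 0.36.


rho_c = rho_f*Vf + rho_m*(1-Vf) = 2.3*0.36 + 1.1*0.64 = 1.532 g/cm^3

1.532 g/cm^3


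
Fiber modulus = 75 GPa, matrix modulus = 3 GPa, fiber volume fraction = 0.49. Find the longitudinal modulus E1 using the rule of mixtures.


E1 = Ef*Vf + Em*(1-Vf) = 75*0.49 + 3*0.51 = 38.28 GPa

38.28 GPa


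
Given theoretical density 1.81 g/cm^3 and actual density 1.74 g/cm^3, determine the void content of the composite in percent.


Void% = (rho_theo - rho_actual)/rho_theo * 100 = (1.81 - 1.74)/1.81 * 100 = 3.87%

3.87%


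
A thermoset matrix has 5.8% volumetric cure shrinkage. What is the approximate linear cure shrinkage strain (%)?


Linear shrinkage ≈ vol_shrink/3 = 5.8/3 = 1.933%

1.933%


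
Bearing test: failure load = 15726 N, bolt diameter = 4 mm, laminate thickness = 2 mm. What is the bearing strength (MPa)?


sigma_br = F/(d*h) = 15726/(4*2) = 1965.8 MPa

1965.8 MPa


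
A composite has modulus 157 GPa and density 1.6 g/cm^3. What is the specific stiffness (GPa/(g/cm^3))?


Specific stiffness = E/rho = 157/1.6 = 98.1 GPa/(g/cm^3)

98.1 GPa/(g/cm^3)


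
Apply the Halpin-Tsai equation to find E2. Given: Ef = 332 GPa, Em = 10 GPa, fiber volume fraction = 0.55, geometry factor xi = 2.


eta = (Ef/Em - 1)/(Ef/Em + xi) = (33.2 - 1)/(33.2 + 2) = 0.9148
E2 = Em*(1+xi*eta*Vf)/(1-eta*Vf) = 40.38 GPa

40.38 GPa


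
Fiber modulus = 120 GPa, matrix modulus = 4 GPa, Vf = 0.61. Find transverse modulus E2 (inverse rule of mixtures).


1/E2 = Vf/Ef + (1-Vf)/Em = 0.61/120 + 0.39/4
E2 = 9.75 GPa

9.75 GPa


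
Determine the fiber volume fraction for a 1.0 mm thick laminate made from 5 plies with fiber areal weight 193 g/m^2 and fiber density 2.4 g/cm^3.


Vf = n * FAW / (rho_f * h * 1000) = 5 * 193 / (2.4 * 1.0 * 1000) = 0.4021

0.4021


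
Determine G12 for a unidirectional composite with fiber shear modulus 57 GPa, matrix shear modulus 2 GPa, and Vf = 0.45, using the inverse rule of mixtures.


1/G12 = Vf/Gf + (1-Vf)/Gm = 0.45/57 + 0.55/2
G12 = 3.53 GPa

3.53 GPa


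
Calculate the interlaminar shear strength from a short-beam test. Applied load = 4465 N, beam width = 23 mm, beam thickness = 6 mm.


ILSS = 3F/(4bh) = 3*4465/(4*23*6) = 24.27 MPa

24.27 MPa


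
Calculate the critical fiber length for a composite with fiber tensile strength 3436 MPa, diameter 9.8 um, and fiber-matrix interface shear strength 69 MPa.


Lc = sigma_f * d / (2 * tau_i) = 3436 * 9.8 / (2 * 69) = 244.0 um

244.0 um


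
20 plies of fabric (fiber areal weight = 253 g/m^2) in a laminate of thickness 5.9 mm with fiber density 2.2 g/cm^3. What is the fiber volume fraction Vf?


Vf = n * FAW / (rho_f * h * 1000) = 20 * 253 / (2.2 * 5.9 * 1000) = 0.3898

0.3898


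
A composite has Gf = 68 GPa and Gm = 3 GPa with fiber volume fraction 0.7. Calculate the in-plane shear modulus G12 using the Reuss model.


1/G12 = Vf/Gf + (1-Vf)/Gm = 0.7/68 + 0.3/3
G12 = 9.07 GPa

9.07 GPa


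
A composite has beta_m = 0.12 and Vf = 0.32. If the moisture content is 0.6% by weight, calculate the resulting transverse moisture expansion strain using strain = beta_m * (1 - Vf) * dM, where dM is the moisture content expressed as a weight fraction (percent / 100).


dM = 0.6/100 = 0.006
strain = beta_m * (1-Vf) * dM = 0.12 * 0.68 * 0.006 = 0.0004896

0.0004896


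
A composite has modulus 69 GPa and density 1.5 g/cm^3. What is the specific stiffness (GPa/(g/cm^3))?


Specific stiffness = E/rho = 69/1.5 = 46.0 GPa/(g/cm^3)

46.0 GPa/(g/cm^3)


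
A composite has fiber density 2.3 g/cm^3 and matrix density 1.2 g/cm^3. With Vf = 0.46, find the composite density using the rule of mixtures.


rho_c = rho_f*Vf + rho_m*(1-Vf) = 2.3*0.46 + 1.2*0.54 = 1.706 g/cm^3

1.706 g/cm^3


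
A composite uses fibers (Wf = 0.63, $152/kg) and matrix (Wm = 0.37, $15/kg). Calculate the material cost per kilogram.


Cost = cost_f*Wf + cost_m*Wm = 152*0.63 + 15*0.37 = $101.31/kg

$101.31/kg


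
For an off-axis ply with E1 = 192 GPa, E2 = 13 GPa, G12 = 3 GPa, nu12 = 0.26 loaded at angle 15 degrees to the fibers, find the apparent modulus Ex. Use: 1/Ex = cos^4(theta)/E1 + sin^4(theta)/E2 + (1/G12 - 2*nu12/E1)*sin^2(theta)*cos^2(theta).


cos^4(15) = 0.870513, sin^4(15) = 0.004487, sin^2(15)*cos^2(15) = 0.0625
1/G12 - 2*nu12/E1 = 1/3 - 2*0.26/192 = 0.330625 GPa^-1
1/Ex = 0.870513/192 + 0.004487/13 + 0.330625*0.0625 = 0.0255432 GPa^-1
Ex = 39.15 GPa

39.15 GPa


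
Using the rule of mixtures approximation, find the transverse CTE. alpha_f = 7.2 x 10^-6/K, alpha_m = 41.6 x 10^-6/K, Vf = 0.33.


alpha_2 = alpha_f*Vf + alpha_m*(1-Vf) = 7.2*0.33 + 41.6*0.67 = 30.2 x 10^-6/K

30.2 x 10^-6/K


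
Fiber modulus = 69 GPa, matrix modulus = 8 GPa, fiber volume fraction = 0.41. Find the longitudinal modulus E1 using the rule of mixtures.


E1 = Ef*Vf + Em*(1-Vf) = 69*0.41 + 8*0.59 = 33.01 GPa

33.01 GPa


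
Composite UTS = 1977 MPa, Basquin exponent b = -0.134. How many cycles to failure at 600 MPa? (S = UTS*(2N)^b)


N = 0.5 * (S/UTS)^(1/b) = 0.5 * (600/1977)^(1/-0.134) = 3660.6877 cycles

3660.6877 cycles


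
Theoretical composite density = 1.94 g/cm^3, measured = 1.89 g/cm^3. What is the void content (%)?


Void% = (rho_theo - rho_actual)/rho_theo * 100 = (1.94 - 1.89)/1.94 * 100 = 2.58%

2.58%


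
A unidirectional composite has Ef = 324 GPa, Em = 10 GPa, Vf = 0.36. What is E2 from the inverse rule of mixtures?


1/E2 = Vf/Ef + (1-Vf)/Em = 0.36/324 + 0.64/10
E2 = 15.36 GPa

15.36 GPa


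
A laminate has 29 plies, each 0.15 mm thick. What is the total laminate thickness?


h = n * t_ply = 29 * 0.15 = 4.35 mm

4.35 mm


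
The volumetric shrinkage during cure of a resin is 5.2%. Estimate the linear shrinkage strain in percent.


Linear shrinkage ≈ vol_shrink/3 = 5.2/3 = 1.733%

1.733%


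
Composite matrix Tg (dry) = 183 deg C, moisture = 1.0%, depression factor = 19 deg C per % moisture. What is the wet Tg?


Tg_wet = Tg_dry - k*moisture = 183 - 19*1.0 = 164.0 deg C

164.0 deg C


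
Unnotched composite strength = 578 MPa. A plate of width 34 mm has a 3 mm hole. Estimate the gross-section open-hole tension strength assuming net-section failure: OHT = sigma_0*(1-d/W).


OHT = sigma_0*(1-d/W) = 578*(1-3/34) = 527.0 MPa

527.0 MPa


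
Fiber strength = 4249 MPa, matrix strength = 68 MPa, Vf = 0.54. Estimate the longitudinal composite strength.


sigma_1 = sigma_f*Vf + sigma_m*(1-Vf) = 4249*0.54 + 68*0.46 = 2325.7 MPa

2325.7 MPa


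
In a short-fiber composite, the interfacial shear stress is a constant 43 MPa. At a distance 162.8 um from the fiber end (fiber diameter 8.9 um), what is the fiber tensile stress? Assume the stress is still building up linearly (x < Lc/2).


Force balance: sigma_f * (pi*d^2/4) = tau * (pi*d) * x  ->  sigma_f = 4 * tau * x / d
sigma_f = 4 * 43 * 162.8 / 8.9 = 3146.2 MPa

3146.2 MPa


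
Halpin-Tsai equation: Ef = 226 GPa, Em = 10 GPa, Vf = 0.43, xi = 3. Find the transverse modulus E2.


eta = (Ef/Em - 1)/(Ef/Em + xi) = (22.6 - 1)/(22.6 + 3) = 0.8438
E2 = Em*(1+xi*eta*Vf)/(1-eta*Vf) = 32.78 GPa

32.78 GPa


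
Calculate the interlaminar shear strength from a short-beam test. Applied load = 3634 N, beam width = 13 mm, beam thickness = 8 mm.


ILSS = 3F/(4bh) = 3*3634/(4*13*8) = 26.21 MPa

26.21 MPa


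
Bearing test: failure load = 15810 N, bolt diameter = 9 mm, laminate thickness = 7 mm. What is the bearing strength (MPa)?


sigma_br = F/(d*h) = 15810/(9*7) = 251.0 MPa

251.0 MPa


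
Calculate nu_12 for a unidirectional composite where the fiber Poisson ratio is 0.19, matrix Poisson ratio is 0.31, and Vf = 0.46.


nu_12 = nu_f*Vf + nu_m*(1-Vf) = 0.19*0.46 + 0.31*0.54 = 0.2548

0.2548


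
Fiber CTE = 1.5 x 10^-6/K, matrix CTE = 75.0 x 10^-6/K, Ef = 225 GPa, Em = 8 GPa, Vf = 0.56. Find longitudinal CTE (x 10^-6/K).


E1 = Ef*Vf + Em*(1-Vf) = 129.52
alpha_1 = (alpha_f*Ef*Vf + alpha_m*Em*(1-Vf))/E1 = 3.5 x 10^-6/K

3.5 x 10^-6/K


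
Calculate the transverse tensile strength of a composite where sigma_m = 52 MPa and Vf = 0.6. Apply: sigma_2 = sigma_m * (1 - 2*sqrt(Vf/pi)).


factor = 1 - 2*sqrt(0.6/pi) = 0.126
sigma_2 = 52 * 0.126 = 6.55 MPa

6.55 MPa


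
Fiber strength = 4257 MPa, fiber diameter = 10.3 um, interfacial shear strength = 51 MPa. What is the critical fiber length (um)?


Lc = sigma_f * d / (2 * tau_i) = 4257 * 10.3 / (2 * 51) = 429.9 um

429.9 um


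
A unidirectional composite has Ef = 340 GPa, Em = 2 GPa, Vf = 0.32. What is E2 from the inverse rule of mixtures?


1/E2 = Vf/Ef + (1-Vf)/Em = 0.32/340 + 0.68/2
E2 = 2.93 GPa

2.93 GPa


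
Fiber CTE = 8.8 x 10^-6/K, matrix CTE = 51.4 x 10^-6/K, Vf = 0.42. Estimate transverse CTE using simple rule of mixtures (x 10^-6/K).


alpha_2 = alpha_f*Vf + alpha_m*(1-Vf) = 8.8*0.42 + 51.4*0.58 = 33.5 x 10^-6/K

33.5 x 10^-6/K


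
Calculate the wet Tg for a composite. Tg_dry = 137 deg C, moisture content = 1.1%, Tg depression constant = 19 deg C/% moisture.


Tg_wet = Tg_dry - k*moisture = 137 - 19*1.1 = 116.1 deg C

116.1 deg C


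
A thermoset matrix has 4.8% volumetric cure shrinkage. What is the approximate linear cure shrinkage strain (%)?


Linear shrinkage ≈ vol_shrink/3 = 4.8/3 = 1.6%

1.6%


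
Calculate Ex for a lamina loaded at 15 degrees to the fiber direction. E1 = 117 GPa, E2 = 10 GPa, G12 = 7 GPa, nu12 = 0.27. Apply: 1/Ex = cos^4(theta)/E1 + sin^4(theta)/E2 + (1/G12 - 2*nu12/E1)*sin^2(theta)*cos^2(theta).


cos^4(15) = 0.870513, sin^4(15) = 0.004487, sin^2(15)*cos^2(15) = 0.0625
1/G12 - 2*nu12/E1 = 1/7 - 2*0.27/117 = 0.138242 GPa^-1
1/Ex = 0.870513/117 + 0.004487/10 + 0.138242*0.0625 = 0.0165291 GPa^-1
Ex = 60.5 GPa

60.5 GPa


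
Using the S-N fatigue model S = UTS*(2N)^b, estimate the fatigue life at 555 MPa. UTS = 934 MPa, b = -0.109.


N = 0.5 * (S/UTS)^(1/b) = 0.5 * (555/934)^(1/-0.109) = 59.2733 cycles

59.2733 cycles


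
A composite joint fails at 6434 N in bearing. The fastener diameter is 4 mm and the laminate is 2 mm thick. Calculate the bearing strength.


sigma_br = F/(d*h) = 6434/(4*2) = 804.3 MPa

804.3 MPa


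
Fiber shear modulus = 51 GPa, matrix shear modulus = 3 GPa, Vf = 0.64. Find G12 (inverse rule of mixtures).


1/G12 = Vf/Gf + (1-Vf)/Gm = 0.64/51 + 0.36/3
G12 = 7.54 GPa

7.54 GPa


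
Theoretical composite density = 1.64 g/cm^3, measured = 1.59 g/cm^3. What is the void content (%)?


Void% = (rho_theo - rho_actual)/rho_theo * 100 = (1.64 - 1.59)/1.64 * 100 = 3.05%

3.05%


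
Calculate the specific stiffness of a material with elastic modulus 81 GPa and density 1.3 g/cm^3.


Specific stiffness = E/rho = 81/1.3 = 62.3 GPa/(g/cm^3)

62.3 GPa/(g/cm^3)


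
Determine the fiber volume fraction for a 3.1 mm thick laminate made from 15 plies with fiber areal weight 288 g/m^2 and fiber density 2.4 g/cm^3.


Vf = n * FAW / (rho_f * h * 1000) = 15 * 288 / (2.4 * 3.1 * 1000) = 0.5806

0.5806


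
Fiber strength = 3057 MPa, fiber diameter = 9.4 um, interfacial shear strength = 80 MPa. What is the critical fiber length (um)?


Lc = sigma_f * d / (2 * tau_i) = 3057 * 9.4 / (2 * 80) = 179.6 um

179.6 um


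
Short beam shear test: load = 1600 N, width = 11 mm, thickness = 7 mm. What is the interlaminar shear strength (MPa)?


ILSS = 3F/(4bh) = 3*1600/(4*11*7) = 15.58 MPa

15.58 MPa


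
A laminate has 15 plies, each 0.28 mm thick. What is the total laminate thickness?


h = n * t_ply = 15 * 0.28 = 4.2 mm

4.2 mm


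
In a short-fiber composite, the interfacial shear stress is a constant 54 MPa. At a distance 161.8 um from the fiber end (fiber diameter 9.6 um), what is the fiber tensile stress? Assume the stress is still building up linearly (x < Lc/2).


Force balance: sigma_f * (pi*d^2/4) = tau * (pi*d) * x  ->  sigma_f = 4 * tau * x / d
sigma_f = 4 * 54 * 161.8 / 9.6 = 3640.5 MPa

3640.5 MPa


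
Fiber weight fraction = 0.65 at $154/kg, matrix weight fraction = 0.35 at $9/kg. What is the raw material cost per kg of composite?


Cost = cost_f*Wf + cost_m*Wm = 154*0.65 + 9*0.35 = $103.25/kg

$103.25/kg


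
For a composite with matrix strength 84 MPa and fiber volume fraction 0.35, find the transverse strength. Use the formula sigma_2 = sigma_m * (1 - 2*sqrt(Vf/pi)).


factor = 1 - 2*sqrt(0.35/pi) = 0.3324
sigma_2 = 84 * 0.3324 = 27.93 MPa

27.93 MPa


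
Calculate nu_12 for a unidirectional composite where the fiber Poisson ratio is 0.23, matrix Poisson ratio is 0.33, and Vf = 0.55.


nu_12 = nu_f*Vf + nu_m*(1-Vf) = 0.23*0.55 + 0.33*0.45 = 0.275

0.275


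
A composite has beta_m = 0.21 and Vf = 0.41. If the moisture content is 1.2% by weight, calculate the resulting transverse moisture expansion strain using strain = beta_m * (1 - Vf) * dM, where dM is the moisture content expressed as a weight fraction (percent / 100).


dM = 1.2/100 = 0.012
strain = beta_m * (1-Vf) * dM = 0.21 * 0.59 * 0.012 = 0.0014868

0.0014868


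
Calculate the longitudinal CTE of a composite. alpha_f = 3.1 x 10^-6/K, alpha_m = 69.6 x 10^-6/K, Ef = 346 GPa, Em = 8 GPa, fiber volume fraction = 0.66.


E1 = Ef*Vf + Em*(1-Vf) = 231.08
alpha_1 = (alpha_f*Ef*Vf + alpha_m*Em*(1-Vf))/E1 = 3.88 x 10^-6/K

3.88 x 10^-6/K


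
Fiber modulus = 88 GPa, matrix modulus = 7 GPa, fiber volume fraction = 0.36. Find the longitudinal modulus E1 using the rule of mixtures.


E1 = Ef*Vf + Em*(1-Vf) = 88*0.36 + 7*0.64 = 36.16 GPa

36.16 GPa


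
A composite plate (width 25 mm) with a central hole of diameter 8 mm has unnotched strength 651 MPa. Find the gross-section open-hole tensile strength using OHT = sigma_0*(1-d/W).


OHT = sigma_0*(1-d/W) = 651*(1-8/25) = 442.7 MPa

442.7 MPa


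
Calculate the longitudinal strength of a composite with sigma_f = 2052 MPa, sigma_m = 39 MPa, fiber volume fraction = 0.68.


sigma_1 = sigma_f*Vf + sigma_m*(1-Vf) = 2052*0.68 + 39*0.32 = 1407.8 MPa

1407.8 MPa


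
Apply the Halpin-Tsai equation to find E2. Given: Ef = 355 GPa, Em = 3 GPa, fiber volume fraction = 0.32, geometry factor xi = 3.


eta = (Ef/Em - 1)/(Ef/Em + xi) = (118.3333 - 1)/(118.3333 + 3) = 0.967
E2 = Em*(1+xi*eta*Vf)/(1-eta*Vf) = 8.38 GPa

8.38 GPa


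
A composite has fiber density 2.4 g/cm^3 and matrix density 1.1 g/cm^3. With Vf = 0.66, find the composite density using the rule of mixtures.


rho_c = rho_f*Vf + rho_m*(1-Vf) = 2.4*0.66 + 1.1*0.34 = 1.958 g/cm^3

1.958 g/cm^3


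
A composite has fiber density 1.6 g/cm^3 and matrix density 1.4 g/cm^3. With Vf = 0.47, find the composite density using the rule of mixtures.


rho_c = rho_f*Vf + rho_m*(1-Vf) = 1.6*0.47 + 1.4*0.53 = 1.494 g/cm^3

1.494 g/cm^3


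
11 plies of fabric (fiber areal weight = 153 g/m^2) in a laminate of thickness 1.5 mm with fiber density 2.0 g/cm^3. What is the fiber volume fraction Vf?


Vf = n * FAW / (rho_f * h * 1000) = 11 * 153 / (2.0 * 1.5 * 1000) = 0.561

0.561


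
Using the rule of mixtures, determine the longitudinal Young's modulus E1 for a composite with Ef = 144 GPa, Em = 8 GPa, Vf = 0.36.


E1 = Ef*Vf + Em*(1-Vf) = 144*0.36 + 8*0.64 = 56.96 GPa

56.96 GPa


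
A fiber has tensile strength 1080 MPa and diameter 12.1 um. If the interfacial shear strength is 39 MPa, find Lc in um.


Lc = sigma_f * d / (2 * tau_i) = 1080 * 12.1 / (2 * 39) = 167.5 um

167.5 um


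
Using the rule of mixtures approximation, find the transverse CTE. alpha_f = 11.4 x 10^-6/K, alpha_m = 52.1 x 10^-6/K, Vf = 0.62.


alpha_2 = alpha_f*Vf + alpha_m*(1-Vf) = 11.4*0.62 + 52.1*0.38 = 26.9 x 10^-6/K

26.9 x 10^-6/K


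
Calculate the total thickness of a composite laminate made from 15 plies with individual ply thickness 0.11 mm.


h = n * t_ply = 15 * 0.11 = 1.65 mm

1.65 mm


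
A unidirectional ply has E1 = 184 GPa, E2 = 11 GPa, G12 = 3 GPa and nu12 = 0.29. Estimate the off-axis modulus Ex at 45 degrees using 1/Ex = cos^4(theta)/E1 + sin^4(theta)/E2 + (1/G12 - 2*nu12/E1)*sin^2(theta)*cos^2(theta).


cos^4(45) = 0.25, sin^4(45) = 0.25, sin^2(45)*cos^2(45) = 0.25
1/G12 - 2*nu12/E1 = 1/3 - 2*0.29/184 = 0.330181 GPa^-1
1/Ex = 0.25/184 + 0.25/11 + 0.330181*0.25 = 0.1066313 GPa^-1
Ex = 9.38 GPa

9.38 GPa


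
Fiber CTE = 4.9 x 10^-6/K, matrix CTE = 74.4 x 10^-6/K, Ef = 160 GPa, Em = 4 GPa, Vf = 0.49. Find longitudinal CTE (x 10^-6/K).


E1 = Ef*Vf + Em*(1-Vf) = 80.44
alpha_1 = (alpha_f*Ef*Vf + alpha_m*Em*(1-Vf))/E1 = 6.66 x 10^-6/K

6.66 x 10^-6/K


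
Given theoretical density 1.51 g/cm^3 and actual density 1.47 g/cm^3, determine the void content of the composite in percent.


Void% = (rho_theo - rho_actual)/rho_theo * 100 = (1.51 - 1.47)/1.51 * 100 = 2.65%

2.65%


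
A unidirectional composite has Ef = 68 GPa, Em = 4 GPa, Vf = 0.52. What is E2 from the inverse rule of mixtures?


1/E2 = Vf/Ef + (1-Vf)/Em = 0.52/68 + 0.48/4
E2 = 7.83 GPa

7.83 GPa


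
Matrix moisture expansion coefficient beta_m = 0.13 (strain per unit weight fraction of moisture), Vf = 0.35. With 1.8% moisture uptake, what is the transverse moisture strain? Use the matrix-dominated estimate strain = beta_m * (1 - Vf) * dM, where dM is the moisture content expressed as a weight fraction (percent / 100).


dM = 1.8/100 = 0.018
strain = beta_m * (1-Vf) * dM = 0.13 * 0.65 * 0.018 = 0.001521

0.001521


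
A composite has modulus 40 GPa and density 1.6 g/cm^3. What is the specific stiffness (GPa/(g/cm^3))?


Specific stiffness = E/rho = 40/1.6 = 25.0 GPa/(g/cm^3)

25.0 GPa/(g/cm^3)


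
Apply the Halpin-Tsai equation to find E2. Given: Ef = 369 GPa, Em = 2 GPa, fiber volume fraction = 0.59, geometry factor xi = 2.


eta = (Ef/Em - 1)/(Ef/Em + xi) = (184.5 - 1)/(184.5 + 2) = 0.9839
E2 = Em*(1+xi*eta*Vf)/(1-eta*Vf) = 10.3 GPa

10.3 GPa


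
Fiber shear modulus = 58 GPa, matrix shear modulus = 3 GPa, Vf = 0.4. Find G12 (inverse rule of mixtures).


1/G12 = Vf/Gf + (1-Vf)/Gm = 0.4/58 + 0.6/3
G12 = 4.83 GPa

4.83 GPa


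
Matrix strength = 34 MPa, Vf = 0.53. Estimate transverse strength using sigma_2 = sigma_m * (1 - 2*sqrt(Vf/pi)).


factor = 1 - 2*sqrt(0.53/pi) = 0.1785
sigma_2 = 34 * 0.1785 = 6.07 MPa

6.07 MPa


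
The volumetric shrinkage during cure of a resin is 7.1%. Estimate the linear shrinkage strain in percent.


Linear shrinkage ≈ vol_shrink/3 = 7.1/3 = 2.367%

2.367%


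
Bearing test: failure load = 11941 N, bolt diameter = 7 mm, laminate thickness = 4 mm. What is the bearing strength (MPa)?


sigma_br = F/(d*h) = 11941/(7*4) = 426.5 MPa

426.5 MPa


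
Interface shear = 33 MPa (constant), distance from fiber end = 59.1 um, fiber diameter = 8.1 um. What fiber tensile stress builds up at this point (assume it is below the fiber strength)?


Force balance: sigma_f * (pi*d^2/4) = tau * (pi*d) * x  ->  sigma_f = 4 * tau * x / d
sigma_f = 4 * 33 * 59.1 / 8.1 = 963.1 MPa

963.1 MPa


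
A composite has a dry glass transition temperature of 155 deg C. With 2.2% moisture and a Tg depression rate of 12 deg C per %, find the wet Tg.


Tg_wet = Tg_dry - k*moisture = 155 - 12*2.2 = 128.6 deg C

128.6 deg C


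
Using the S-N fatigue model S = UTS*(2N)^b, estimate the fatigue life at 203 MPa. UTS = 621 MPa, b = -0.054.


N = 0.5 * (S/UTS)^(1/b) = 0.5 * (203/621)^(1/-0.054) = 4.9145e+08 cycles

4.9145e+08 cycles


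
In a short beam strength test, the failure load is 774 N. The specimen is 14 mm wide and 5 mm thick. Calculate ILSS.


ILSS = 3F/(4bh) = 3*774/(4*14*5) = 8.29 MPa

8.29 MPa


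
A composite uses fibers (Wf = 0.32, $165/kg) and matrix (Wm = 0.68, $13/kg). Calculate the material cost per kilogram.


Cost = cost_f*Wf + cost_m*Wm = 165*0.32 + 13*0.68 = $61.64/kg

$61.64/kg


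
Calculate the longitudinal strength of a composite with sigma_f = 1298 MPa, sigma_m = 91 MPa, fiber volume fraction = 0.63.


sigma_1 = sigma_f*Vf + sigma_m*(1-Vf) = 1298*0.63 + 91*0.37 = 851.4 MPa

851.4 MPa


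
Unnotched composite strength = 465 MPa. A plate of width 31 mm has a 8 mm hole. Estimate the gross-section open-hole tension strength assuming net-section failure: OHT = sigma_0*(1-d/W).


OHT = sigma_0*(1-d/W) = 465*(1-8/31) = 345.0 MPa

345.0 MPa


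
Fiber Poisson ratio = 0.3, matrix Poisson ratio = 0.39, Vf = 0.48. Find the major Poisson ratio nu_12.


nu_12 = nu_f*Vf + nu_m*(1-Vf) = 0.3*0.48 + 0.39*0.52 = 0.3468

0.3468


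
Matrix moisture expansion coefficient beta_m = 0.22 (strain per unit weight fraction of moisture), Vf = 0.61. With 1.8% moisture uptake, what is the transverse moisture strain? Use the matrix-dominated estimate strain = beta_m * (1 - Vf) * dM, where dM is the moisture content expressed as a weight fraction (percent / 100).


dM = 1.8/100 = 0.018
strain = beta_m * (1-Vf) * dM = 0.22 * 0.39 * 0.018 = 0.0015444

0.0015444


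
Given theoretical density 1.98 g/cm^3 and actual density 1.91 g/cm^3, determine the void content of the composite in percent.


Void% = (rho_theo - rho_actual)/rho_theo * 100 = (1.98 - 1.91)/1.98 * 100 = 3.54%

3.54%


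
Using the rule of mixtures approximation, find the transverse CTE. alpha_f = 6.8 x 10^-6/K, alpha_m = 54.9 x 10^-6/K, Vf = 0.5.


alpha_2 = alpha_f*Vf + alpha_m*(1-Vf) = 6.8*0.5 + 54.9*0.5 = 30.9 x 10^-6/K

30.9 x 10^-6/K


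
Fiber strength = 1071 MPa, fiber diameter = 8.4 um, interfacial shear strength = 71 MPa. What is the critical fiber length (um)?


Lc = sigma_f * d / (2 * tau_i) = 1071 * 8.4 / (2 * 71) = 63.4 um

63.4 um


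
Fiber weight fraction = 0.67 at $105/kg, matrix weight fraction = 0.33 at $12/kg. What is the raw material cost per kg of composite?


Cost = cost_f*Wf + cost_m*Wm = 105*0.67 + 12*0.33 = $74.31/kg

$74.31/kg


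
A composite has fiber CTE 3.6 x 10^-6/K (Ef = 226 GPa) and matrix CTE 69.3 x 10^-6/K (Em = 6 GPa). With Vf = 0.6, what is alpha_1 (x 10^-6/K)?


E1 = Ef*Vf + Em*(1-Vf) = 138.0
alpha_1 = (alpha_f*Ef*Vf + alpha_m*Em*(1-Vf))/E1 = 4.74 x 10^-6/K

4.74 x 10^-6/K


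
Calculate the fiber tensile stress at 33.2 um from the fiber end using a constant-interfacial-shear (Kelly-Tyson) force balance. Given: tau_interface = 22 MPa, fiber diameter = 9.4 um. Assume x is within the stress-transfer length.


Force balance: sigma_f * (pi*d^2/4) = tau * (pi*d) * x  ->  sigma_f = 4 * tau * x / d
sigma_f = 4 * 22 * 33.2 / 9.4 = 310.8 MPa

310.8 MPa


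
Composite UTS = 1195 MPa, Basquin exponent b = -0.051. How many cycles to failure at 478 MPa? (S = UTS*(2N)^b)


N = 0.5 * (S/UTS)^(1/b) = 0.5 * (478/1195)^(1/-0.051) = 3.1748e+07 cycles

3.1748e+07 cycles


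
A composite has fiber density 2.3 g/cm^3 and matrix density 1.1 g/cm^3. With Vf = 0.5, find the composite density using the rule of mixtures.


rho_c = rho_f*Vf + rho_m*(1-Vf) = 2.3*0.5 + 1.1*0.5 = 1.7 g/cm^3

1.7 g/cm^3


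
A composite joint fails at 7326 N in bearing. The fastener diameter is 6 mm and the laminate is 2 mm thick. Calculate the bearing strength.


sigma_br = F/(d*h) = 7326/(6*2) = 610.5 MPa

610.5 MPa


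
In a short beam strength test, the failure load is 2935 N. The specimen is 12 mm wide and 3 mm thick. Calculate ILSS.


ILSS = 3F/(4bh) = 3*2935/(4*12*3) = 61.15 MPa

61.15 MPa


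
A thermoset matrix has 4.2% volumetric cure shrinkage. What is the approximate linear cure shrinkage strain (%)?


Linear shrinkage ≈ vol_shrink/3 = 4.2/3 = 1.4%

1.4%


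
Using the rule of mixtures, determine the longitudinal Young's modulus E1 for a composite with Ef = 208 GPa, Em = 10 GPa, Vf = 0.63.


E1 = Ef*Vf + Em*(1-Vf) = 208*0.63 + 10*0.37 = 134.74 GPa

134.74 GPa


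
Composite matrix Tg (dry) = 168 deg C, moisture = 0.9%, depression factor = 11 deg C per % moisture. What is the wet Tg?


Tg_wet = Tg_dry - k*moisture = 168 - 11*0.9 = 158.1 deg C

158.1 deg C


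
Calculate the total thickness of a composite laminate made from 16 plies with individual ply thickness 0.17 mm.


h = n * t_ply = 16 * 0.17 = 2.72 mm

2.72 mm


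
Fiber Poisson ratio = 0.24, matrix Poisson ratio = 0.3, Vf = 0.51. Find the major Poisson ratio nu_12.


nu_12 = nu_f*Vf + nu_m*(1-Vf) = 0.24*0.51 + 0.3*0.49 = 0.2694

0.2694


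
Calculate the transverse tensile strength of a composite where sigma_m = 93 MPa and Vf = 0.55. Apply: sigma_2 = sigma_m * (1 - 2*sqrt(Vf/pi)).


factor = 1 - 2*sqrt(0.55/pi) = 0.1632
sigma_2 = 93 * 0.1632 = 15.17 MPa

15.17 MPa


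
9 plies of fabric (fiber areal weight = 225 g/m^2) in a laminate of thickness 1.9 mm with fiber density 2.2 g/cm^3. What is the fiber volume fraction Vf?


Vf = n * FAW / (rho_f * h * 1000) = 9 * 225 / (2.2 * 1.9 * 1000) = 0.4844

0.4844


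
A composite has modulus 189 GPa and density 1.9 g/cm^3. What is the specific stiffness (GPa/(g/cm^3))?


Specific stiffness = E/rho = 189/1.9 = 99.5 GPa/(g/cm^3)

99.5 GPa/(g/cm^3)


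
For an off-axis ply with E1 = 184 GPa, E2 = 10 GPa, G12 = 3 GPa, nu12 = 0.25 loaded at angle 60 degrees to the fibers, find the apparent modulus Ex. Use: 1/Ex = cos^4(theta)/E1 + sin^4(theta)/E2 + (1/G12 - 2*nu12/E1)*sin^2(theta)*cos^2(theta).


cos^4(60) = 0.0625, sin^4(60) = 0.5625, sin^2(60)*cos^2(60) = 0.1875
1/G12 - 2*nu12/E1 = 1/3 - 2*0.25/184 = 0.330616 GPa^-1
1/Ex = 0.0625/184 + 0.5625/10 + 0.330616*0.1875 = 0.1185802 GPa^-1
Ex = 8.43 GPa

8.43 GPa


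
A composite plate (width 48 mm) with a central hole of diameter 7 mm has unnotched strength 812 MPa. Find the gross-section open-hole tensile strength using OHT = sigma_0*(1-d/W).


OHT = sigma_0*(1-d/W) = 812*(1-7/48) = 693.6 MPa

693.6 MPa


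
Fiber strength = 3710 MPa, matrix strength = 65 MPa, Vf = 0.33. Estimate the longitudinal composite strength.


sigma_1 = sigma_f*Vf + sigma_m*(1-Vf) = 3710*0.33 + 65*0.67 = 1267.9 MPa

1267.9 MPa


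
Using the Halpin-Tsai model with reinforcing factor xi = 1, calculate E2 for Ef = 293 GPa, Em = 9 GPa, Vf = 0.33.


eta = (Ef/Em - 1)/(Ef/Em + xi) = (32.5556 - 1)/(32.5556 + 1) = 0.9404
E2 = Em*(1+xi*eta*Vf)/(1-eta*Vf) = 17.1 GPa

17.1 GPa


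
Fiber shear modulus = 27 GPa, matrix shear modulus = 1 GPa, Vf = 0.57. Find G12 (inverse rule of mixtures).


1/G12 = Vf/Gf + (1-Vf)/Gm = 0.57/27 + 0.43/1
G12 = 2.22 GPa

2.22 GPa


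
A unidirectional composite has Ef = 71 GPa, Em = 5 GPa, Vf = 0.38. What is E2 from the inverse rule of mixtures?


1/E2 = Vf/Ef + (1-Vf)/Em = 0.38/71 + 0.62/5
E2 = 7.73 GPa

7.73 GPa


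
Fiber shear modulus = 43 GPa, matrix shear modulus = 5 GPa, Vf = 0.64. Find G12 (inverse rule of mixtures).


1/G12 = Vf/Gf + (1-Vf)/Gm = 0.64/43 + 0.36/5
G12 = 11.51 GPa

11.51 GPa


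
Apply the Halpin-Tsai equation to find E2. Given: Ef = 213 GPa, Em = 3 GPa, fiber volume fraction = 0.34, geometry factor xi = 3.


eta = (Ef/Em - 1)/(Ef/Em + xi) = (71.0 - 1)/(71.0 + 3) = 0.9459
E2 = Em*(1+xi*eta*Vf)/(1-eta*Vf) = 8.69 GPa

8.69 GPa


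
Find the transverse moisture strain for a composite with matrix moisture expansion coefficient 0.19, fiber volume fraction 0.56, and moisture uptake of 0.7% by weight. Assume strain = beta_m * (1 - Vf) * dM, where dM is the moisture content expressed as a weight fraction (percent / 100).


dM = 0.7/100 = 0.007
strain = beta_m * (1-Vf) * dM = 0.19 * 0.44 * 0.007 = 0.0005852

0.0005852


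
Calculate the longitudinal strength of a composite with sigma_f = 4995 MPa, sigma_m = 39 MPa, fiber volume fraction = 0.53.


sigma_1 = sigma_f*Vf + sigma_m*(1-Vf) = 4995*0.53 + 39*0.47 = 2665.7 MPa

2665.7 MPa


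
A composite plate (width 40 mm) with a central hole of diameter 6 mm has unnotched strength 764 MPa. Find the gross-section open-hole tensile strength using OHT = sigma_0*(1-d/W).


OHT = sigma_0*(1-d/W) = 764*(1-6/40) = 649.4 MPa

649.4 MPa


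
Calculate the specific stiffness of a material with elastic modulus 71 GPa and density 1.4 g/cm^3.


Specific stiffness = E/rho = 71/1.4 = 50.7 GPa/(g/cm^3)

50.7 GPa/(g/cm^3)


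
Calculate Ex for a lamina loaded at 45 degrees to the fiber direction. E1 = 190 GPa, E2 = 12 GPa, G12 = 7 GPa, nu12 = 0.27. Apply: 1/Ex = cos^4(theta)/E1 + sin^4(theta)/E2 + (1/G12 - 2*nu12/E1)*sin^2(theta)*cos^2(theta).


cos^4(45) = 0.25, sin^4(45) = 0.25, sin^2(45)*cos^2(45) = 0.25
1/G12 - 2*nu12/E1 = 1/7 - 2*0.27/190 = 0.140015 GPa^-1
1/Ex = 0.25/190 + 0.25/12 + 0.140015*0.25 = 0.0571529 GPa^-1
Ex = 17.5 GPa

17.5 GPa


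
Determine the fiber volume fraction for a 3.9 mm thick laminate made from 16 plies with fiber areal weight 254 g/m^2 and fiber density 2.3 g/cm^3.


Vf = n * FAW / (rho_f * h * 1000) = 16 * 254 / (2.3 * 3.9 * 1000) = 0.4531

0.4531


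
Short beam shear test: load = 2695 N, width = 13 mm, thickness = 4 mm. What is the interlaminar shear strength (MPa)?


ILSS = 3F/(4bh) = 3*2695/(4*13*4) = 38.87 MPa

38.87 MPa


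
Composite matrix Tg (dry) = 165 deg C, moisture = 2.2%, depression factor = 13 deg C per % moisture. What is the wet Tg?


Tg_wet = Tg_dry - k*moisture = 165 - 13*2.2 = 136.4 deg C

136.4 deg C


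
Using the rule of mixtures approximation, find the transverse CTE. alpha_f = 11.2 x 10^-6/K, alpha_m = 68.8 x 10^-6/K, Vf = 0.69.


alpha_2 = alpha_f*Vf + alpha_m*(1-Vf) = 11.2*0.69 + 68.8*0.31 = 29.1 x 10^-6/K

29.1 x 10^-6/K


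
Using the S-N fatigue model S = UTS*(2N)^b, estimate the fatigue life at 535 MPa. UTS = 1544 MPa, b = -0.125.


N = 0.5 * (S/UTS)^(1/b) = 0.5 * (535/1544)^(1/-0.125) = 2406.1246 cycles

2406.1246 cycles


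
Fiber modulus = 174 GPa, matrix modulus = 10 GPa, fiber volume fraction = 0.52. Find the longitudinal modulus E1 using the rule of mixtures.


E1 = Ef*Vf + Em*(1-Vf) = 174*0.52 + 10*0.48 = 95.28 GPa

95.28 GPa


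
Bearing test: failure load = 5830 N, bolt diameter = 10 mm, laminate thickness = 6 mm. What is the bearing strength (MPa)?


sigma_br = F/(d*h) = 5830/(10*6) = 97.2 MPa

97.2 MPa


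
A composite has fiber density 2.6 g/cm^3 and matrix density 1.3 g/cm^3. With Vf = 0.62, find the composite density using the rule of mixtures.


rho_c = rho_f*Vf + rho_m*(1-Vf) = 2.6*0.62 + 1.3*0.38 = 2.106 g/cm^3

2.106 g/cm^3


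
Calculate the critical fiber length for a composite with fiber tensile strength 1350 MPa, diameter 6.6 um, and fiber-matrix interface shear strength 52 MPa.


Lc = sigma_f * d / (2 * tau_i) = 1350 * 6.6 / (2 * 52) = 85.7 um

85.7 um


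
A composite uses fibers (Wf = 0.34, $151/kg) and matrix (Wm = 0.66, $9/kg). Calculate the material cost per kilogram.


Cost = cost_f*Wf + cost_m*Wm = 151*0.34 + 9*0.66 = $57.28/kg

$57.28/kg


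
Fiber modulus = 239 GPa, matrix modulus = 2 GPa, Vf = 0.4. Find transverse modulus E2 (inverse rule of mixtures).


1/E2 = Vf/Ef + (1-Vf)/Em = 0.4/239 + 0.6/2
E2 = 3.31 GPa

3.31 GPa


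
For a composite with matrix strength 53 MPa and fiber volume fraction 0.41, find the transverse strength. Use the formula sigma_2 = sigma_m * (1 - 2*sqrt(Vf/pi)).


factor = 1 - 2*sqrt(0.41/pi) = 0.2775
sigma_2 = 53 * 0.2775 = 14.71 MPa

14.71 MPa


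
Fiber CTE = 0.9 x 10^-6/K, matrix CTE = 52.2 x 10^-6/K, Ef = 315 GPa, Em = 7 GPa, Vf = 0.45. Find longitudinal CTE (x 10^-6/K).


E1 = Ef*Vf + Em*(1-Vf) = 145.6
alpha_1 = (alpha_f*Ef*Vf + alpha_m*Em*(1-Vf))/E1 = 2.26 x 10^-6/K

2.26 x 10^-6/K


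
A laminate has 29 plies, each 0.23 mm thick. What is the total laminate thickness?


h = n * t_ply = 29 * 0.23 = 6.67 mm

6.67 mm


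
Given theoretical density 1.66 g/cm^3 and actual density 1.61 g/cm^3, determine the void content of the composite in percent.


Void% = (rho_theo - rho_actual)/rho_theo * 100 = (1.66 - 1.61)/1.66 * 100 = 3.01%

3.01%


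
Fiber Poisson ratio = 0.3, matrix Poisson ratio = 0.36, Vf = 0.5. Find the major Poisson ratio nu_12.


nu_12 = nu_f*Vf + nu_m*(1-Vf) = 0.3*0.5 + 0.36*0.5 = 0.33

0.33


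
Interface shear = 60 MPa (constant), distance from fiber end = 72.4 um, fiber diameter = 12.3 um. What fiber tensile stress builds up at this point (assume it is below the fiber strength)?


Force balance: sigma_f * (pi*d^2/4) = tau * (pi*d) * x  ->  sigma_f = 4 * tau * x / d
sigma_f = 4 * 60 * 72.4 / 12.3 = 1412.7 MPa

1412.7 MPa


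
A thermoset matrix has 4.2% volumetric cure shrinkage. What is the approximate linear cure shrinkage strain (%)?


Linear shrinkage ≈ vol_shrink/3 = 4.2/3 = 1.4%

1.4%


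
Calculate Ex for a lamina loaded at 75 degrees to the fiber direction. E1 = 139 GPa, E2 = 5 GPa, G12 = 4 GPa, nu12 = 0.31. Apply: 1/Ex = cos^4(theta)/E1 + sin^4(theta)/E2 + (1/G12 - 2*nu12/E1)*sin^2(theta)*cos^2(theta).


cos^4(75) = 0.004487, sin^4(75) = 0.870513, sin^2(75)*cos^2(75) = 0.0625
1/G12 - 2*nu12/E1 = 1/4 - 2*0.31/139 = 0.24554 GPa^-1
1/Ex = 0.004487/139 + 0.870513/5 + 0.24554*0.0625 = 0.189481 GPa^-1
Ex = 5.28 GPa

5.28 GPa


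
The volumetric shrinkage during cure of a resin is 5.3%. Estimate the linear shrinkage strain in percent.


Linear shrinkage ≈ vol_shrink/3 = 5.3/3 = 1.767%

1.767%


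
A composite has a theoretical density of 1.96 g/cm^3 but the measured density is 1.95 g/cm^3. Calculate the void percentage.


Void% = (rho_theo - rho_actual)/rho_theo * 100 = (1.96 - 1.95)/1.96 * 100 = 0.51%

0.51%


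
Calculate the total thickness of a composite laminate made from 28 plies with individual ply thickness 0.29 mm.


h = n * t_ply = 28 * 0.29 = 8.12 mm

8.12 mm


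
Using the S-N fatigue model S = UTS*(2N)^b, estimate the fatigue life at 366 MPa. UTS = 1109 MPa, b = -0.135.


N = 0.5 * (S/UTS)^(1/b) = 0.5 * (366/1109)^(1/-0.135) = 1841.9155 cycles

1841.9155 cycles


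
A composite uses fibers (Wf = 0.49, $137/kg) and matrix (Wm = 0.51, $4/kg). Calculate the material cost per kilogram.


Cost = cost_f*Wf + cost_m*Wm = 137*0.49 + 4*0.51 = $69.17/kg

$69.17/kg


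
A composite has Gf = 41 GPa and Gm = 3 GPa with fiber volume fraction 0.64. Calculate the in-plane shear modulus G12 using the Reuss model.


1/G12 = Vf/Gf + (1-Vf)/Gm = 0.64/41 + 0.36/3
G12 = 7.37 GPa

7.37 GPa


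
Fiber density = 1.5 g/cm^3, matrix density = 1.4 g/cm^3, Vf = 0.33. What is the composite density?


rho_c = rho_f*Vf + rho_m*(1-Vf) = 1.5*0.33 + 1.4*0.67 = 1.433 g/cm^3

1.433 g/cm^3


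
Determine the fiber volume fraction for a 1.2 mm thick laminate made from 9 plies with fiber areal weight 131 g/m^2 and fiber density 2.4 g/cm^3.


Vf = n * FAW / (rho_f * h * 1000) = 9 * 131 / (2.4 * 1.2 * 1000) = 0.4094

0.4094


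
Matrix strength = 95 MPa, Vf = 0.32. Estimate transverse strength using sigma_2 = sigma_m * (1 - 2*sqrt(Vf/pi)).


factor = 1 - 2*sqrt(0.32/pi) = 0.3617
sigma_2 = 95 * 0.3617 = 34.36 MPa

34.36 MPa


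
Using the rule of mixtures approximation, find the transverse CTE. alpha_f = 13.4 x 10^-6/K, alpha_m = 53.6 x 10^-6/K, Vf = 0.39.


alpha_2 = alpha_f*Vf + alpha_m*(1-Vf) = 13.4*0.39 + 53.6*0.61 = 37.9 x 10^-6/K

37.9 x 10^-6/K


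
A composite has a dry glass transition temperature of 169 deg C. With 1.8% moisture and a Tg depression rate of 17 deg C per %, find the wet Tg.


Tg_wet = Tg_dry - k*moisture = 169 - 17*1.8 = 138.4 deg C

138.4 deg C


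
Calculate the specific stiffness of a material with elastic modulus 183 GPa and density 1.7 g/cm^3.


Specific stiffness = E/rho = 183/1.7 = 107.6 GPa/(g/cm^3)

107.6 GPa/(g/cm^3)


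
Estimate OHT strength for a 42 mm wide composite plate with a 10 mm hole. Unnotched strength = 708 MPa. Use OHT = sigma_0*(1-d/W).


OHT = sigma_0*(1-d/W) = 708*(1-10/42) = 539.4 MPa

539.4 MPa


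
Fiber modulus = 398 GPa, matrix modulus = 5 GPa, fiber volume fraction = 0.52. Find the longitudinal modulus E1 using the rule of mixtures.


E1 = Ef*Vf + Em*(1-Vf) = 398*0.52 + 5*0.48 = 209.36 GPa

209.36 GPa


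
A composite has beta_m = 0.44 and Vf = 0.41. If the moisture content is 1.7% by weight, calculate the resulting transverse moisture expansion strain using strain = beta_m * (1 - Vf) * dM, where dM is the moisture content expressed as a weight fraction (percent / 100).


dM = 1.7/100 = 0.017
strain = beta_m * (1-Vf) * dM = 0.44 * 0.59 * 0.017 = 0.0044132

0.0044132


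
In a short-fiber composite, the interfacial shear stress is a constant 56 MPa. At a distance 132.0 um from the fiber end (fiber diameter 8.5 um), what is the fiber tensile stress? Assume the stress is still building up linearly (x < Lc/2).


Force balance: sigma_f * (pi*d^2/4) = tau * (pi*d) * x  ->  sigma_f = 4 * tau * x / d
sigma_f = 4 * 56 * 132.0 / 8.5 = 3478.6 MPa

3478.6 MPa
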